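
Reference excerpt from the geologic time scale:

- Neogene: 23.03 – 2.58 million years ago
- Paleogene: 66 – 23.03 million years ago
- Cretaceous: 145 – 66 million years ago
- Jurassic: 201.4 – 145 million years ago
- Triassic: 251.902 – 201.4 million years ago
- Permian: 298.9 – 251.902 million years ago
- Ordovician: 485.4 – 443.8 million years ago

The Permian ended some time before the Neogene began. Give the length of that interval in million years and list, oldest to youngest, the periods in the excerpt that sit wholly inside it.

End of Permian = 251.902 Ma; start of Neogene = 23.03 Ma.
Gap = 251.902 − 23.03 = 228.872 Myr.
Periods wholly inside 251.902–23.03 Ma: Triassic (251.902–201.4), Jurassic (201.4–145), Cretaceous (145–66), Paleogene (66–23.03).

228.872 million years; Triassic, Jurassic, Cretaceous, Paleogene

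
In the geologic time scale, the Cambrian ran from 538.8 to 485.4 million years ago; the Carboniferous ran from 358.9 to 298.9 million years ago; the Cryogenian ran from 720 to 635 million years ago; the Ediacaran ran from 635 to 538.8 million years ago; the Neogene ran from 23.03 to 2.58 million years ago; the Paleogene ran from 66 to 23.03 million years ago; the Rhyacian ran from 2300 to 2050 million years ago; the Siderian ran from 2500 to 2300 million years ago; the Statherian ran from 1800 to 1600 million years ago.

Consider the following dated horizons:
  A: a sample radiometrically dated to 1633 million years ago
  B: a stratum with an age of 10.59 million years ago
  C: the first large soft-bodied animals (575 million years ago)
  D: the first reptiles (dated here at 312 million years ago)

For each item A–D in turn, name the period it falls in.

Match each age against the start–end ranges in the excerpt: A = 1633 Ma → Statherian (1800–1600); B = 10.59 Ma → Neogene (23.03–2.58); C = 575 Ma → Ediacaran (635–538.8); D = 312 Ma → Carboniferous (358.9–298.9).

A — Statherian; B — Neogene; C — Ediacaran; D — Carboniferous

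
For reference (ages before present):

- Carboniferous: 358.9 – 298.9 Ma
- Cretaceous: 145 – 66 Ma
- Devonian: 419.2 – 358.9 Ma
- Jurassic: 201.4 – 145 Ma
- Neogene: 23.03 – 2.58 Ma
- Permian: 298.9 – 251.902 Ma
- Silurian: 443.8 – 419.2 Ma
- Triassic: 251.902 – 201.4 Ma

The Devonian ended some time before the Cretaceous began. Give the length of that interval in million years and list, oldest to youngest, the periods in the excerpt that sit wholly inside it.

213.9 million years; Carboniferous, Permian, Triassic, Jurassic

The Devonian closes at 358.9 Ma and the Cretaceous opens at 145 Ma, so the interval is 358.9 − 145 = 213.9 Myr.
A period fits inside if it starts at or after 358.9 Ma and ends at or before 145 Ma; oldest first that gives Carboniferous, Permian, Triassic, Jurassic.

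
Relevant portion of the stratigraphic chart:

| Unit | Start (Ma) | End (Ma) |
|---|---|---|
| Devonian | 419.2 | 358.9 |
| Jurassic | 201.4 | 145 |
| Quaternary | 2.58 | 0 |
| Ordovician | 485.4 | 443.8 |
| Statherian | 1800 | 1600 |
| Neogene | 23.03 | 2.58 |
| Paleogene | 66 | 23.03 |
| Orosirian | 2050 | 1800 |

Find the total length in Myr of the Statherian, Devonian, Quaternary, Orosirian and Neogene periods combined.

533.33 million years

Each duration: Statherian = 200; Devonian = 60.3; Quaternary = 2.58; Orosirian = 250; Neogene = 20.45.
Sum: 200 + 60.3 + 2.58 + 250 + 20.45 = 533.33 Myr.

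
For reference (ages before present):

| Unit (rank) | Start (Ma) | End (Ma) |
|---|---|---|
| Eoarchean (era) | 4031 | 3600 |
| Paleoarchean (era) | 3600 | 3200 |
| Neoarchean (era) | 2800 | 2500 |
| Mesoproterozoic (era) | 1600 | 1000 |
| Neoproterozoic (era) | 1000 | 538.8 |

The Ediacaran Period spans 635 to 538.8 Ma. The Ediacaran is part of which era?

Neoproterozoic

The Ediacaran (635–538.8 Ma) lies entirely within 1000–538.8 Ma, the Neoproterozoic Era.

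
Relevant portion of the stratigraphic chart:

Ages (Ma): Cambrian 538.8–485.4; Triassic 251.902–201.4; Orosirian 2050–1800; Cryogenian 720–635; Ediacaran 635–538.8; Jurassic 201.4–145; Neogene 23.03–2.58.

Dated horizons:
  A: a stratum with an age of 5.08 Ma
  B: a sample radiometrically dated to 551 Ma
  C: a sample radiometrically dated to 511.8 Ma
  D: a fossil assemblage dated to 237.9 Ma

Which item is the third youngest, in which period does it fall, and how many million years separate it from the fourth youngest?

Sorted youngest-first by Ma: A (5.08), D (237.9), C (511.8), B (551).
The third youngest is C at 511.8 Ma, which lies in 538.8–485.4 Ma: the Cambrian.
The fourth youngest is B at 551 Ma; separation = |511.8 − 551| = 39.2 Myr.

C, in the Cambrian; 39.2 million years to B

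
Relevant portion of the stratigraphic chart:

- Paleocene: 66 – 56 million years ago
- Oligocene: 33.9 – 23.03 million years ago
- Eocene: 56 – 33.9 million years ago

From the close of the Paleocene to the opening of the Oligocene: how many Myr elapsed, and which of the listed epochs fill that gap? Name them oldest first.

22.1 million years; Eocene

End of Paleocene = 56 Ma; start of Oligocene = 33.9 Ma.
Gap = 56 − 33.9 = 22.1 Myr.
Epochs wholly inside 56–33.9 Ma: Eocene (56–33.9).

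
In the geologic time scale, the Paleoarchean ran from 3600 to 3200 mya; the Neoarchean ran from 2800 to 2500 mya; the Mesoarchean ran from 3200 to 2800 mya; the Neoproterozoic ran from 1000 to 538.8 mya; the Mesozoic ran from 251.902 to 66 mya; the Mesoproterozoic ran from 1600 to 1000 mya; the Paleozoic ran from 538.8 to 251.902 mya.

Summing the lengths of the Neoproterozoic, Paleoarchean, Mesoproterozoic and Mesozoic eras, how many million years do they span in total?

1647.102 million years

Duration is start − end for each: (1000 − 538.8) + (3600 − 3200) + (1600 − 1000) + (251.902 − 66).
That is 461.2 + 400 + 600 + 185.902, which totals 1647.102 million years.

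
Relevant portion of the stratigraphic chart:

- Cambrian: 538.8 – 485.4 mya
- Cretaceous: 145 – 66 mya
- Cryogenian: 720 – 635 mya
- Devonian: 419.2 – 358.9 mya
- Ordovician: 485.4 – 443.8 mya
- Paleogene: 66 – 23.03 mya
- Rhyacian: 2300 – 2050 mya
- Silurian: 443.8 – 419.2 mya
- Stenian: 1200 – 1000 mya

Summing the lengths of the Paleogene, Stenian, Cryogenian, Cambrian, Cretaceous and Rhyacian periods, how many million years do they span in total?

Each duration: Paleogene = 42.97; Stenian = 200; Cryogenian = 85; Cambrian = 53.4; Cretaceous = 79; Rhyacian = 250.
Sum: 42.97 + 200 + 85 + 53.4 + 79 + 250 = 710.37 Myr.

710.37 million years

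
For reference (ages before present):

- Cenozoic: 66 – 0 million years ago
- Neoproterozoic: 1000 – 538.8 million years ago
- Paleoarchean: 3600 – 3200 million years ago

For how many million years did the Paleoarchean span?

3600 − 3200 = 400 million years.

400 million years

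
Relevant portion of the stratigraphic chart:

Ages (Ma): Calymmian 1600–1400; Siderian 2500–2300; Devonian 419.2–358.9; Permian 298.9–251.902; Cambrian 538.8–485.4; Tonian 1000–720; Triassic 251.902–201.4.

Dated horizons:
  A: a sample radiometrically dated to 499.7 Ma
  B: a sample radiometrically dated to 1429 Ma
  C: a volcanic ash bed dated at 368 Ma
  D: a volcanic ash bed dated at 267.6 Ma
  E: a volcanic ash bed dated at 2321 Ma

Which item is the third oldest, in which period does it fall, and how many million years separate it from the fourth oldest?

A, in the Cambrian; 131.7 million years to C

Sorted oldest-first by Ma: E (2321), B (1429), A (499.7), C (368), D (267.6).
The third oldest is A at 499.7 Ma, which lies in 538.8–485.4 Ma: the Cambrian.
The fourth oldest is C at 368 Ma; separation = |499.7 − 368| = 131.7 Myr.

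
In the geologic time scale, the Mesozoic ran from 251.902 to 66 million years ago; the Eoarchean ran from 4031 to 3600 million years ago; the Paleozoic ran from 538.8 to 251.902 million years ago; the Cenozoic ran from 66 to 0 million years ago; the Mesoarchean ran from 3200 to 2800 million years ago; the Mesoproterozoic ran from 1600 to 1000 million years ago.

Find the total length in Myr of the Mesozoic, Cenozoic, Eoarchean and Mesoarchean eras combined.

1082.902 million years

Each duration: Mesozoic = 185.902; Cenozoic = 66; Eoarchean = 431; Mesoarchean = 400.
Sum: 185.902 + 66 + 431 + 400 = 1082.902 Myr.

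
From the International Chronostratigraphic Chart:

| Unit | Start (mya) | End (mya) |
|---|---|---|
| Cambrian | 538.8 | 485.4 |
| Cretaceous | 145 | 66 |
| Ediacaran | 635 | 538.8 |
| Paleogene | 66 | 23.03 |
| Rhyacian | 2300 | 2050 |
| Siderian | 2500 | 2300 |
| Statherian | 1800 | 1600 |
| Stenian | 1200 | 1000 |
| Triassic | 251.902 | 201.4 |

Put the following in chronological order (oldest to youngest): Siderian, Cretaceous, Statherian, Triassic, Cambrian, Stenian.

Read off each span (Ma): Siderian 2500–2300; Cretaceous 145–66; Statherian 1800–1600; Triassic 251.902–201.4; Cambrian 538.8–485.4; Stenian 1200–1000.
Larger Ma is older, so oldest→youngest is Siderian, Statherian, Stenian, Cambrian, Triassic, Cretaceous.

Siderian, Statherian, Stenian, Cambrian, Triassic, Cretaceous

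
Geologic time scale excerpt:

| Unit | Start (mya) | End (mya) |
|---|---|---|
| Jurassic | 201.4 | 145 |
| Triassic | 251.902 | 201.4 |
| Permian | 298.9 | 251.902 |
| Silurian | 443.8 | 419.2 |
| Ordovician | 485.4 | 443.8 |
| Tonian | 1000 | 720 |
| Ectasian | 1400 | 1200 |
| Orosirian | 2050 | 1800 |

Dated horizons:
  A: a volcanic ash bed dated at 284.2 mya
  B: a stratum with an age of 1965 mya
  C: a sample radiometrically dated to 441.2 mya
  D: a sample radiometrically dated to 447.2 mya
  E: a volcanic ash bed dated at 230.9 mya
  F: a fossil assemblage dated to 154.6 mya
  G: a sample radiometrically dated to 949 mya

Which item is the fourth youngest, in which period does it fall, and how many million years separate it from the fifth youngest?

C, in the Silurian; 6 million years to D

Sorted youngest-first by Ma: F (154.6), E (230.9), A (284.2), C (441.2), D (447.2), G (949), B (1965).
The fourth youngest is C at 441.2 Ma, which lies in 443.8–419.2 Ma: the Silurian.
The fifth youngest is D at 447.2 Ma; separation = |441.2 − 447.2| = 6 Myr.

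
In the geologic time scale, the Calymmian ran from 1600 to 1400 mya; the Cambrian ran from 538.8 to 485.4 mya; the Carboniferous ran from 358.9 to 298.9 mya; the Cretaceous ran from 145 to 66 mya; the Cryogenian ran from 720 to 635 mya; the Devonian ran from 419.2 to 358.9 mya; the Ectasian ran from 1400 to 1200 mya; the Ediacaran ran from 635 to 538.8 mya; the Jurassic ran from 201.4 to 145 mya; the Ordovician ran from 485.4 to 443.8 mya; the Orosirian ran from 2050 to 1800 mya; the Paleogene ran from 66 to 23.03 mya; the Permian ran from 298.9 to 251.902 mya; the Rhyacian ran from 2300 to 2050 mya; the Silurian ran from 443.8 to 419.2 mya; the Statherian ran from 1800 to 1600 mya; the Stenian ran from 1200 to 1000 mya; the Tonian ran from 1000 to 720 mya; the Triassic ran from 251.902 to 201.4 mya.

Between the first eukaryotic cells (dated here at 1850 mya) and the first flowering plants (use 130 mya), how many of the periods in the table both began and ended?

The older date is 1850 Ma and the younger is 130 Ma.
Periods with start < 1850 and end > 130 Ma: Statherian (1800–1600), Calymmian (1600–1400), Ectasian (1400–1200), Stenian (1200–1000), Tonian (1000–720), Cryogenian (720–635), Ediacaran (635–538.8), Cambrian (538.8–485.4), Ordovician (485.4–443.8), Silurian (443.8–419.2), Devonian (419.2–358.9), Carboniferous (358.9–298.9), Permian (298.9–251.902), Triassic (251.902–201.4), Jurassic (201.4–145).
That is 15 complete periods.

15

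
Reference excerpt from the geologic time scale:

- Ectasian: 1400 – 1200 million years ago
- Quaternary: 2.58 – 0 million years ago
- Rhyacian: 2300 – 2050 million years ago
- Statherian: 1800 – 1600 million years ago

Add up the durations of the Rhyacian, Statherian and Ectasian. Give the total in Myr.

Each duration: Rhyacian = 250; Statherian = 200; Ectasian = 200.
Sum: 250 + 200 + 200 = 650 Myr.

650 million years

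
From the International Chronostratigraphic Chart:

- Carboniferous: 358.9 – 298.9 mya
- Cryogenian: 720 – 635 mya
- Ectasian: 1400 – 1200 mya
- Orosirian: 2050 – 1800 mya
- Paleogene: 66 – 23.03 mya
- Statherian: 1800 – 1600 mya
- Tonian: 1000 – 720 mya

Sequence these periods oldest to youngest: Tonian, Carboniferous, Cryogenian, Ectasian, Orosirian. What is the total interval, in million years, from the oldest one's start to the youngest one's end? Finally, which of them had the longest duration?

Start ages (Ma): Orosirian 2050, Ectasian 1400, Tonian 1000, Cryogenian 720, Carboniferous 358.9.
Ordered oldest to youngest: Orosirian, Ectasian, Tonian, Cryogenian, Carboniferous.
Span = 2050 − 298.9 = 1751.1 Myr.
Durations: Ectasian 200, Cryogenian 85, Tonian 280, Orosirian 250, Carboniferous 60 → longest is Tonian (280 Myr).

Orosirian, Ectasian, Tonian, Cryogenian, Carboniferous; total span 1751.1 Myr; longest is Tonian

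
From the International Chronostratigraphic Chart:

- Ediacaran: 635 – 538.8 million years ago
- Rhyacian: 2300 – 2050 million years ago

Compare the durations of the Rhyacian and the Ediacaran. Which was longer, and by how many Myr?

Rhyacian: 2300 − 2050 = 250 Myr.
Ediacaran: 635 − 538.8 = 96.2 Myr.
Difference: 250 − 96.2 = 153.8 Myr, so the Rhyacian was longer.

Rhyacian, by 153.8 million years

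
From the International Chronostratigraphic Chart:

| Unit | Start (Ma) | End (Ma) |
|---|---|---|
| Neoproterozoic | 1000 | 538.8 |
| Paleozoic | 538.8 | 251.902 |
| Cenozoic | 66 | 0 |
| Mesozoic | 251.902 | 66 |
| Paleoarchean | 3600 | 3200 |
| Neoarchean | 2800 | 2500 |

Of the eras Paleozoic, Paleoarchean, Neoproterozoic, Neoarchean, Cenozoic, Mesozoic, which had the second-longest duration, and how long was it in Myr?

Durations: Paleozoic 286.898; Paleoarchean 400; Neoproterozoic 461.2; Neoarchean 300; Cenozoic 66; Mesozoic 185.902 Myr.
Sorted longest-first: Neoproterozoic (461.2), Paleoarchean (400), Neoarchean (300), Paleozoic (286.898), Mesozoic (185.902), Cenozoic (66).
The second longest is Paleoarchean at 400 Myr.

Paleoarchean, 400 million years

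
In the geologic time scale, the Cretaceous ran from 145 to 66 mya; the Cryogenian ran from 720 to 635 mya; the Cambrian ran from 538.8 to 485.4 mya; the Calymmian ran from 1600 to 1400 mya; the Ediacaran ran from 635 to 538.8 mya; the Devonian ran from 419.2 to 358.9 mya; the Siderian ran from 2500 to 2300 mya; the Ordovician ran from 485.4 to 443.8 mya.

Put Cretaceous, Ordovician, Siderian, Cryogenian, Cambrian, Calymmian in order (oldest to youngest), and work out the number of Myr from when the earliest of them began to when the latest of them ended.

Siderian → Calymmian → Cryogenian → Cambrian → Ordovician → Cretaceous; total span 2434 Myr

From the excerpt: Cretaceous 145–66; Ordovician 485.4–443.8; Siderian 2500–2300; Cryogenian 720–635; Cambrian 538.8–485.4; Calymmian 1600–1400 (Ma).
Larger Ma is earlier, so the oldest is Siderian and the youngest is Cretaceous; oldest to youngest: Siderian, Calymmian, Cryogenian, Cambrian, Ordovician, Cretaceous.
Oldest start 2500 minus youngest end 66 gives 2434 Myr overall.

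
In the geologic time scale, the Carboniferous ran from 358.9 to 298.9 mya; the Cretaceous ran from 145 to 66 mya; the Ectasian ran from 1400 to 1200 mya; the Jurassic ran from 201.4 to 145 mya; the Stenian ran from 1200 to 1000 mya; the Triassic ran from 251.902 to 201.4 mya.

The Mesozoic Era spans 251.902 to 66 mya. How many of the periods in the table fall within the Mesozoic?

3

Periods inside 251.902–66 Ma: Triassic, Jurassic, Cretaceous — 3 in total.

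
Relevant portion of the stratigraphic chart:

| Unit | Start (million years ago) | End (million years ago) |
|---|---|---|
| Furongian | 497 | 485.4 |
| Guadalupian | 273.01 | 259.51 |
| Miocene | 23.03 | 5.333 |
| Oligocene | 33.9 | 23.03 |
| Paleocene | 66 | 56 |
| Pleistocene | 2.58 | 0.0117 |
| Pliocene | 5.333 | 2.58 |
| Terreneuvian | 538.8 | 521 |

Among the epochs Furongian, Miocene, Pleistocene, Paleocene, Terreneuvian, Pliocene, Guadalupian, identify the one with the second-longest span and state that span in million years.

Miocene, 17.697 million years

Start − end for each: Furongian 497 − 485.4 = 11.6; Miocene 23.03 − 5.333 = 17.697; Pleistocene 2.58 − 0.0117 = 2.5683; Paleocene 66 − 56 = 10; Terreneuvian 538.8 − 521 = 17.8; Pliocene 5.333 − 2.58 = 2.753; Guadalupian 273.01 − 259.51 = 13.5.
Ranking these from longest: Terreneuvian > Miocene > Guadalupian > Furongian > Paleocene > Pliocene > Pleistocene.
Position 2 in that ranking is Miocene, which lasted 17.697 Myr.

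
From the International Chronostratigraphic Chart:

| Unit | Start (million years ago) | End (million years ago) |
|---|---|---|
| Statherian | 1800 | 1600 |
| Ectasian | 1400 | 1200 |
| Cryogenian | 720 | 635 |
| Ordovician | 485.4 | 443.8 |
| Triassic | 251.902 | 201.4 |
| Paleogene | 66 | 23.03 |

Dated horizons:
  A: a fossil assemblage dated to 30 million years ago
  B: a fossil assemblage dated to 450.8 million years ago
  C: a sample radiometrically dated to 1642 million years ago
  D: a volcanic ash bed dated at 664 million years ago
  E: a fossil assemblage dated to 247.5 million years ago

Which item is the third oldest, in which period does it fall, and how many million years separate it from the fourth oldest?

Larger Ma means older, so oldest first: C 1642 > D 664 > B 450.8 > E 247.5 > A 30.
Counting 3 along gives B (450.8 Ma); the excerpt puts that inside the Ordovician, 485.4–443.8 Ma.
Next in line is E (247.5 Ma), and 450.8 − 247.5 = 203.3 Myr.

B, in the Ordovician; 203.3 million years to E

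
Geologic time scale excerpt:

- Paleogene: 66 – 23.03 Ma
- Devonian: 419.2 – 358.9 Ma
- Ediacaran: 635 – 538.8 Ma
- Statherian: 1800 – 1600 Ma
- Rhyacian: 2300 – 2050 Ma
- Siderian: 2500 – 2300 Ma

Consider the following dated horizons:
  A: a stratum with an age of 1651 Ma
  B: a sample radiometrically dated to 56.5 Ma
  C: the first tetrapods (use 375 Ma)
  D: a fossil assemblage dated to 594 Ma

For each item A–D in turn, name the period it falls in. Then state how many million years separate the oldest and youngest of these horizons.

A: 1651 Ma lies in 1800–1600 Ma, so Statherian.
B: 56.5 Ma lies in 66–23.03 Ma, so Paleogene.
C: 375 Ma lies in 419.2–358.9 Ma, so Devonian.
D: 594 Ma lies in 635–538.8 Ma, so Ediacaran.
Oldest = 1651 Ma, youngest = 56.5 Ma → span 1594.5 Myr.

A — Statherian; B — Paleogene; C — Devonian; D — Ediacaran; span 1594.5 million years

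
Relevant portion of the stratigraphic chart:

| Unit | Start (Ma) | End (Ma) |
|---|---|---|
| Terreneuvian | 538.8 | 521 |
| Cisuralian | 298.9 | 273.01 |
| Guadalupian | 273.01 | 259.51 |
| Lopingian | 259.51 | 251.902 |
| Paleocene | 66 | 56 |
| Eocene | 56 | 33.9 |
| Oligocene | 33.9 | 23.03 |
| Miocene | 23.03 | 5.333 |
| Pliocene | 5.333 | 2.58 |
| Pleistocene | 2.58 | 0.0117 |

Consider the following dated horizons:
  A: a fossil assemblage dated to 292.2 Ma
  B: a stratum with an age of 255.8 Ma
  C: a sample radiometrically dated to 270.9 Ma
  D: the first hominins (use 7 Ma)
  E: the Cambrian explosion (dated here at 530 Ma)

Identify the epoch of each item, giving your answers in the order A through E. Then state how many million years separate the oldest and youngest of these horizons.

Match each age against the start–end ranges in the excerpt: A = 292.2 Ma → Cisuralian (298.9–273.01); B = 255.8 Ma → Lopingian (259.51–251.902); C = 270.9 Ma → Guadalupian (273.01–259.51); D = 7 Ma → Miocene (23.03–5.333); E = 530 Ma → Terreneuvian (538.8–521).
The largest age is 530 Ma and the smallest is 7 Ma; their difference is 523 Myr.

A — Cisuralian; B — Lopingian; C — Guadalupian; D — Miocene; E — Terreneuvian; span 523 million years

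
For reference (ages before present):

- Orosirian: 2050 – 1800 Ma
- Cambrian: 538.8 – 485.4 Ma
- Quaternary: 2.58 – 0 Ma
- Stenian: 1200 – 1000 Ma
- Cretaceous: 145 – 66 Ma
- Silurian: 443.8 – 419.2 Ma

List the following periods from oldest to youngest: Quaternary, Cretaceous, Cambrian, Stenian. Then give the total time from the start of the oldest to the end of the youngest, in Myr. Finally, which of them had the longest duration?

Start ages (Ma): Stenian 1200, Cambrian 538.8, Cretaceous 145, Quaternary 2.58.
Ordered oldest to youngest: Stenian, Cambrian, Cretaceous, Quaternary.
Span = 1200 − 0 = 1200 Myr.
Durations: Quaternary 2.58, Cretaceous 79, Cambrian 53.4, Stenian 200 → longest is Stenian (200 Myr).

Stenian, Cambrian, Cretaceous, Quaternary; total span 1200 Myr; longest is Stenian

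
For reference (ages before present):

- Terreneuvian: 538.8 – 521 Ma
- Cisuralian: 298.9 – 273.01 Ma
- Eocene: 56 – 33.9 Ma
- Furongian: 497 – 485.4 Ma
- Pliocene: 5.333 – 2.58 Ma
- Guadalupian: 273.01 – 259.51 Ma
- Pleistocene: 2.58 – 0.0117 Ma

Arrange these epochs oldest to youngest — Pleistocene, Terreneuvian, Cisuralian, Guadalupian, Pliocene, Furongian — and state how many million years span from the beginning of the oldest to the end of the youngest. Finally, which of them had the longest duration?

Start ages (Ma): Terreneuvian 538.8, Furongian 497, Cisuralian 298.9, Guadalupian 273.01, Pliocene 5.333, Pleistocene 2.58.
Ordered oldest to youngest: Terreneuvian, Furongian, Cisuralian, Guadalupian, Pliocene, Pleistocene.
Span = 538.8 − 0.0117 = 538.7883 Myr.
Durations: Terreneuvian 17.8, Guadalupian 13.5, Pleistocene 2.5683, Cisuralian 25.89, Furongian 11.6, Pliocene 2.753 → longest is Cisuralian (25.89 Myr).

Terreneuvian, Furongian, Cisuralian, Guadalupian, Pliocene, Pleistocene; total span 538.7883 Myr; longest is Cisuralian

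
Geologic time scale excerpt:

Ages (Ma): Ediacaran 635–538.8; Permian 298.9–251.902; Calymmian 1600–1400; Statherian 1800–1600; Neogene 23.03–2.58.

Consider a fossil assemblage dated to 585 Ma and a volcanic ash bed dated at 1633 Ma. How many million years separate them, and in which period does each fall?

Elapsed time: 1633 − 585 = 1048 Myr.
585 Ma lies within 635–538.8 Ma: Ediacaran.
1633 Ma lies within 1800–1600 Ma: Statherian.

1048 million years apart; the first in the Ediacaran, the second in the Statherian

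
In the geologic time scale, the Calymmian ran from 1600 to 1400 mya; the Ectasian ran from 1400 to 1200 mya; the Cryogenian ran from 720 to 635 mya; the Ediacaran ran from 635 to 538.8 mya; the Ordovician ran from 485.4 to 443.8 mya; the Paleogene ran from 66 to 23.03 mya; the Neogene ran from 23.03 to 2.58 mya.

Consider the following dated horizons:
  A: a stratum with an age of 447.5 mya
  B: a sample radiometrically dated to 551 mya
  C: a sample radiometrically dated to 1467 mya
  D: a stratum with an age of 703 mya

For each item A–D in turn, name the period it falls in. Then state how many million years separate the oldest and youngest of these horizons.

A — Ordovician; B — Ediacaran; C — Calymmian; D — Cryogenian; span 1019.5 million years

Match each age against the start–end ranges in the excerpt: A = 447.5 Ma → Ordovician (485.4–443.8); B = 551 Ma → Ediacaran (635–538.8); C = 1467 Ma → Calymmian (1600–1400); D = 703 Ma → Cryogenian (720–635).
The largest age is 1467 Ma and the smallest is 447.5 Ma; their difference is 1019.5 Myr.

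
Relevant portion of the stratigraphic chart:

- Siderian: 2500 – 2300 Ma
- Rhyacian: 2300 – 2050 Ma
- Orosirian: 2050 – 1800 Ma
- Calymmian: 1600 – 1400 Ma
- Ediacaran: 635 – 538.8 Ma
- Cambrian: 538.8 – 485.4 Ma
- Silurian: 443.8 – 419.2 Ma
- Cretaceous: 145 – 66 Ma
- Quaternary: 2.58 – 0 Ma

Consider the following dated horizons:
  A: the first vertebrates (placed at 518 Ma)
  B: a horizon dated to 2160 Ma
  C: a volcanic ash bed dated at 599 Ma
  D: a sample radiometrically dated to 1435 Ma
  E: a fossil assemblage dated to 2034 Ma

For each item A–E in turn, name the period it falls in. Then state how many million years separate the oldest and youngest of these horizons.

A — Cambrian; B — Rhyacian; C — Ediacaran; D — Calymmian; E — Orosirian; span 1642 million years

A: 518 Ma lies in 538.8–485.4 Ma, so Cambrian.
B: 2160 Ma lies in 2300–2050 Ma, so Rhyacian.
C: 599 Ma lies in 635–538.8 Ma, so Ediacaran.
D: 1435 Ma lies in 1600–1400 Ma, so Calymmian.
E: 2034 Ma lies in 2050–1800 Ma, so Orosirian.
Oldest = 2160 Ma, youngest = 518 Ma → span 1642 Myr.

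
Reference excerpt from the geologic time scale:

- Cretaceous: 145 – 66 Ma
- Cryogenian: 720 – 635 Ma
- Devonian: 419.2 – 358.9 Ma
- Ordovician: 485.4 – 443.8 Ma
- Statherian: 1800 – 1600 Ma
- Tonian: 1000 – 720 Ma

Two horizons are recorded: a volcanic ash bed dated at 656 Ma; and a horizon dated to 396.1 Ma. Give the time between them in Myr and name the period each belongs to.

259.9 million years apart; the first in the Cryogenian, the second in the Devonian

Elapsed time: 656 − 396.1 = 259.9 Myr.
656 Ma lies within 720–635 Ma: Cryogenian.
396.1 Ma lies within 419.2–358.9 Ma: Devonian.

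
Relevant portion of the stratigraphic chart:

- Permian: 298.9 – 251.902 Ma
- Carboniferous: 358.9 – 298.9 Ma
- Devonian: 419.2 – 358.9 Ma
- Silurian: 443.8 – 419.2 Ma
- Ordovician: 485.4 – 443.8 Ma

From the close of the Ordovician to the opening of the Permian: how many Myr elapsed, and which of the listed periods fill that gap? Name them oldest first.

144.9 million years; Silurian, Devonian, Carboniferous

The Ordovician closes at 443.8 Ma and the Permian opens at 298.9 Ma, so the interval is 443.8 − 298.9 = 144.9 Myr.
A period fits inside if it starts at or after 443.8 Ma and ends at or before 298.9 Ma; oldest first that gives Silurian, Devonian, Carboniferous.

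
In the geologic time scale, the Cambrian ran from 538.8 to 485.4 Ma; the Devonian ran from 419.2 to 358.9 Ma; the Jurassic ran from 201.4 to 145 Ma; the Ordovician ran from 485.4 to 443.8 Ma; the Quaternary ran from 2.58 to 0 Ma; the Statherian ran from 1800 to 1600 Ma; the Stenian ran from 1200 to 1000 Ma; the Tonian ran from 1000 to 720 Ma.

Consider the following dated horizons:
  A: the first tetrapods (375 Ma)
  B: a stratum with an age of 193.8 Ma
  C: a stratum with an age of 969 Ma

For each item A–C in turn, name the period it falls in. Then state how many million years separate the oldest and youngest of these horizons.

A — Devonian; B — Jurassic; C — Tonian; span 775.2 million years

A: 375 Ma lies in 419.2–358.9 Ma, so Devonian.
B: 193.8 Ma lies in 201.4–145 Ma, so Jurassic.
C: 969 Ma lies in 1000–720 Ma, so Tonian.
Oldest = 969 Ma, youngest = 193.8 Ma → span 775.2 Myr.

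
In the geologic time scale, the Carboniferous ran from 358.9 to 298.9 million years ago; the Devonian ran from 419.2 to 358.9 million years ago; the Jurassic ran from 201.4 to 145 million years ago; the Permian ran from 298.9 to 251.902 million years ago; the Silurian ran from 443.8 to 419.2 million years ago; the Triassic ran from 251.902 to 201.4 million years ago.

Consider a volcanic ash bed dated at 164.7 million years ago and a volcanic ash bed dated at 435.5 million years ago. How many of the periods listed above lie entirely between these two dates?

4

The older date is 435.5 Ma and the younger is 164.7 Ma.
Periods with start < 435.5 and end > 164.7 Ma: Devonian (419.2–358.9), Carboniferous (358.9–298.9), Permian (298.9–251.902), Triassic (251.902–201.4).
That is 4 complete periods.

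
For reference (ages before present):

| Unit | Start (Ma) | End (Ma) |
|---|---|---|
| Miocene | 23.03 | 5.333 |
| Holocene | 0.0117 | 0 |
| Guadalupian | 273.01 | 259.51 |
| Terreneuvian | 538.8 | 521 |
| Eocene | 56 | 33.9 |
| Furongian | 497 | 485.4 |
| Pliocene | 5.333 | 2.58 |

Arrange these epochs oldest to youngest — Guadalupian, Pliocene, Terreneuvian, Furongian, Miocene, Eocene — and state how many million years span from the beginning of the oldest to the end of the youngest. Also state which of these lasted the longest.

From the excerpt: Guadalupian 273.01–259.51; Pliocene 5.333–2.58; Terreneuvian 538.8–521; Furongian 497–485.4; Miocene 23.03–5.333; Eocene 56–33.9 (Ma).
Larger Ma is earlier, so the oldest is Terreneuvian and the youngest is Pliocene; oldest to youngest: Terreneuvian, Furongian, Guadalupian, Eocene, Miocene, Pliocene.
Oldest start 538.8 minus youngest end 2.58 gives 536.22 Myr overall.
Individual lengths (start − end): Eocene 22.1; Terreneuvian 17.8; Furongian 11.6; Miocene 17.697; Guadalupian 13.5; Pliocene 2.753. The largest is Eocene at 22.1 Myr.

Terreneuvian, Furongian, Guadalupian, Eocene, Miocene, Pliocene; total span 536.22 Myr; longest is Eocene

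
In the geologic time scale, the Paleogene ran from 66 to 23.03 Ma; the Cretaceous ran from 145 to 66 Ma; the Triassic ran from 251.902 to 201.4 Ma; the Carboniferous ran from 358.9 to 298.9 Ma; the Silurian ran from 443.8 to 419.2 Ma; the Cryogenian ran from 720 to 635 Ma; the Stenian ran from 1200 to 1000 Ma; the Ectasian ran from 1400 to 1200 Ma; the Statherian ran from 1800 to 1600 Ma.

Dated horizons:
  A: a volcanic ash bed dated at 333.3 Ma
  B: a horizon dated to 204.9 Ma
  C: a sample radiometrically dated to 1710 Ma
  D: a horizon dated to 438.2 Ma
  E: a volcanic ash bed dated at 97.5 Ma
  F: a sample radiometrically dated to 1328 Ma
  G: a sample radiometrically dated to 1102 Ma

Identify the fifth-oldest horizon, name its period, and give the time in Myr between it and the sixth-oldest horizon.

A, in the Carboniferous; 128.4 million years to B

Sorted oldest-first by Ma: C (1710), F (1328), G (1102), D (438.2), A (333.3), B (204.9), E (97.5).
The fifth oldest is A at 333.3 Ma, which lies in 358.9–298.9 Ma: the Carboniferous.
The sixth oldest is B at 204.9 Ma; separation = |333.3 − 204.9| = 128.4 Myr.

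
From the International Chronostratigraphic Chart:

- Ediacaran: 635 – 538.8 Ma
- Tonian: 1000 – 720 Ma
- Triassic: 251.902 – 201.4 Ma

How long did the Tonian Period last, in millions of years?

1000 − 720 = 280 million years.

280 million years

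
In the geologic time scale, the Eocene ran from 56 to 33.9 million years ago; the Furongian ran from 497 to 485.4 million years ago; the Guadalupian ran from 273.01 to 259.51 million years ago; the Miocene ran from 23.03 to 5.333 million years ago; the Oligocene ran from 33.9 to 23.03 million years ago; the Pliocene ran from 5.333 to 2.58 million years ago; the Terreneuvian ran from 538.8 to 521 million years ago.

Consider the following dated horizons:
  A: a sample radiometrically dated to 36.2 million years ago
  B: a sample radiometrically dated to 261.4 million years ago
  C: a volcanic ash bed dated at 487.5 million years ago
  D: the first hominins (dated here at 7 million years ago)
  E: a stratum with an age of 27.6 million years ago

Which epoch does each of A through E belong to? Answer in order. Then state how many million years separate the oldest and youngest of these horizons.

A — Eocene; B — Guadalupian; C — Furongian; D — Miocene; E — Oligocene; span 480.5 million years

Match each age against the start–end ranges in the excerpt: A = 36.2 Ma → Eocene (56–33.9); B = 261.4 Ma → Guadalupian (273.01–259.51); C = 487.5 Ma → Furongian (497–485.4); D = 7 Ma → Miocene (23.03–5.333); E = 27.6 Ma → Oligocene (33.9–23.03).
The largest age is 487.5 Ma and the smallest is 7 Ma; their difference is 480.5 Myr.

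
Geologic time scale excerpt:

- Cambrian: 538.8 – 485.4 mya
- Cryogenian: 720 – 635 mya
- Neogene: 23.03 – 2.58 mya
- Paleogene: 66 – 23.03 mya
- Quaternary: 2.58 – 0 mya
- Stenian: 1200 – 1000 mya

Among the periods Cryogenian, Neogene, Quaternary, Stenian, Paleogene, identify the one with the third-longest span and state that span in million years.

Paleogene, 42.97 million years

Start − end for each: Cryogenian 720 − 635 = 85; Neogene 23.03 − 2.58 = 20.45; Quaternary 2.58 − 0 = 2.58; Stenian 1200 − 1000 = 200; Paleogene 66 − 23.03 = 42.97.
Ranking these from longest: Stenian > Cryogenian > Paleogene > Neogene > Quaternary.
Position 3 in that ranking is Paleogene, which lasted 42.97 Myr.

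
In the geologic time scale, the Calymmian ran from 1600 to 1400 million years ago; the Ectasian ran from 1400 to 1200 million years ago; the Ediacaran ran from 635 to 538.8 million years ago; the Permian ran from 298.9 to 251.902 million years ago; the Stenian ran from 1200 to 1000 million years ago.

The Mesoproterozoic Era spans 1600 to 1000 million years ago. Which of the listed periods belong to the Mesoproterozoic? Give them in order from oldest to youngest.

Calymmian, Ectasian, Stenian

Periods with both bounds inside 1600–1000 Ma: Calymmian (1600–1400), Ectasian (1400–1200), Stenian (1200–1000).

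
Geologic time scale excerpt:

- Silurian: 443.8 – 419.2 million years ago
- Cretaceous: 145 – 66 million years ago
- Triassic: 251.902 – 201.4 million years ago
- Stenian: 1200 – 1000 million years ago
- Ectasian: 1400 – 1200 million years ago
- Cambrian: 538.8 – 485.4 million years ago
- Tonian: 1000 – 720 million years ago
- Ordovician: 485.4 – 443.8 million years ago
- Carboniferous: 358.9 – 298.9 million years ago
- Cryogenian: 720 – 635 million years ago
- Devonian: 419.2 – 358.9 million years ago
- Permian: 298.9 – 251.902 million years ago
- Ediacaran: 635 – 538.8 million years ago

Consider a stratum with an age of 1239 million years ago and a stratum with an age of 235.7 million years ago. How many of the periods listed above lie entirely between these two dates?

10

The older date is 1239 Ma and the younger is 235.7 Ma.
Periods with start < 1239 and end > 235.7 Ma: Stenian (1200–1000), Tonian (1000–720), Cryogenian (720–635), Ediacaran (635–538.8), Cambrian (538.8–485.4), Ordovician (485.4–443.8), Silurian (443.8–419.2), Devonian (419.2–358.9), Carboniferous (358.9–298.9), Permian (298.9–251.902).
That is 10 complete periods.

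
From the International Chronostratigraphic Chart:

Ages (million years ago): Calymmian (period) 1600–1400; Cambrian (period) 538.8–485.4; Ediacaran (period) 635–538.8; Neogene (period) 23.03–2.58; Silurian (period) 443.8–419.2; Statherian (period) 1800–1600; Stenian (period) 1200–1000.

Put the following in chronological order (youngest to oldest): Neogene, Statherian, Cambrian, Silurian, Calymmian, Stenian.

Read off each span (Ma): Neogene 23.03–2.58; Statherian 1800–1600; Cambrian 538.8–485.4; Silurian 443.8–419.2; Calymmian 1600–1400; Stenian 1200–1000.
Larger Ma is older, so oldest→youngest is Statherian, Calymmian, Stenian, Cambrian, Silurian, Neogene; reverse it for youngest→oldest.

Neogene → Silurian → Cambrian → Stenian → Calymmian → Statherian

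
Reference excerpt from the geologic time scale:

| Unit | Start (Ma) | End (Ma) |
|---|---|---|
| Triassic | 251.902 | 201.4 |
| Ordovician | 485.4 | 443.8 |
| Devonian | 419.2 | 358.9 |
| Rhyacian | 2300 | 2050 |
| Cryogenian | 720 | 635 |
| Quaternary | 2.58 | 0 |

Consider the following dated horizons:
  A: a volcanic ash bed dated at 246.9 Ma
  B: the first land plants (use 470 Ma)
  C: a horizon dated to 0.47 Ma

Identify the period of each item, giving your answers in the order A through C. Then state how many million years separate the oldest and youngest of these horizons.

A — Triassic; B — Ordovician; C — Quaternary; span 469.53 million years

Match each age against the start–end ranges in the excerpt: A = 246.9 Ma → Triassic (251.902–201.4); B = 470 Ma → Ordovician (485.4–443.8); C = 0.47 Ma → Quaternary (2.58–0).
The largest age is 470 Ma and the smallest is 0.47 Ma; their difference is 469.53 Myr.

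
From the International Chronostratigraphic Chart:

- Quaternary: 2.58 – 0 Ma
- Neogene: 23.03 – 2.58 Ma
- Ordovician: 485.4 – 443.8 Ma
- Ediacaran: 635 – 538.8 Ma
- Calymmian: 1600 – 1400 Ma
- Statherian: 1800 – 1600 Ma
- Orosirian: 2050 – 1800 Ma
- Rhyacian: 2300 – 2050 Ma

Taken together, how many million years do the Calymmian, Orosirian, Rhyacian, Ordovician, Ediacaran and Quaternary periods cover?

840.38 million years

Duration is start − end for each: (1600 − 1400) + (2050 − 1800) + (2300 − 2050) + (485.4 − 443.8) + (635 − 538.8) + (2.58 − 0).
That is 200 + 250 + 250 + 41.6 + 96.2 + 2.58, which totals 840.38 million years.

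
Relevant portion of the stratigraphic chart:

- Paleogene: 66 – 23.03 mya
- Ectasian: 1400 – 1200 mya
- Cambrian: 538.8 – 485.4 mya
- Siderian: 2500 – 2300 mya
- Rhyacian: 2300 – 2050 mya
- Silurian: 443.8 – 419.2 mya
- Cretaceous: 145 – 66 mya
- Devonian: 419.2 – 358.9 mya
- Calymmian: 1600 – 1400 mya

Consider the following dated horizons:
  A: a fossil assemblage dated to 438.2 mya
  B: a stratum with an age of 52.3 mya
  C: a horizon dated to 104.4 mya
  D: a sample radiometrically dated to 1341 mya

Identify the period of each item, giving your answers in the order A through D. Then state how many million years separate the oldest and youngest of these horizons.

A: 438.2 Ma lies in 443.8–419.2 Ma, so Silurian.
B: 52.3 Ma lies in 66–23.03 Ma, so Paleogene.
C: 104.4 Ma lies in 145–66 Ma, so Cretaceous.
D: 1341 Ma lies in 1400–1200 Ma, so Ectasian.
Oldest = 1341 Ma, youngest = 52.3 Ma → span 1288.7 Myr.

A — Silurian; B — Paleogene; C — Cretaceous; D — Ectasian; span 1288.7 million years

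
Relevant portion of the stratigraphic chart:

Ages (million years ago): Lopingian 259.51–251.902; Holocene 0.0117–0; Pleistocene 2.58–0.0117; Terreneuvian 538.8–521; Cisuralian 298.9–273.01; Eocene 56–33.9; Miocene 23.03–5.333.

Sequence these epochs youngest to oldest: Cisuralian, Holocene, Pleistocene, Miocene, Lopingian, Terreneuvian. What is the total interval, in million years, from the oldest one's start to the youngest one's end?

Holocene, Pleistocene, Miocene, Lopingian, Cisuralian, Terreneuvian; total span 538.8 Myr

Start ages (Ma): Terreneuvian 538.8, Cisuralian 298.9, Lopingian 259.51, Miocene 23.03, Pleistocene 2.58, Holocene 0.0117.
Ordered youngest to oldest: Holocene, Pleistocene, Miocene, Lopingian, Cisuralian, Terreneuvian.
Span = 538.8 − 0 = 538.8 Myr.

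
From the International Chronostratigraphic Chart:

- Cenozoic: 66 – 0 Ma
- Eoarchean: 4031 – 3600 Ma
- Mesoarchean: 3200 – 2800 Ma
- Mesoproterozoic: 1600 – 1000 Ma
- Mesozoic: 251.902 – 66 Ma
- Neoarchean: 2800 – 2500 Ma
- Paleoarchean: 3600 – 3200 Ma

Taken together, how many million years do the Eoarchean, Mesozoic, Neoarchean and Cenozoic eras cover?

Each duration: Eoarchean = 431; Mesozoic = 185.902; Neoarchean = 300; Cenozoic = 66.
Sum: 431 + 185.902 + 300 + 66 = 982.902 Myr.

982.902 million years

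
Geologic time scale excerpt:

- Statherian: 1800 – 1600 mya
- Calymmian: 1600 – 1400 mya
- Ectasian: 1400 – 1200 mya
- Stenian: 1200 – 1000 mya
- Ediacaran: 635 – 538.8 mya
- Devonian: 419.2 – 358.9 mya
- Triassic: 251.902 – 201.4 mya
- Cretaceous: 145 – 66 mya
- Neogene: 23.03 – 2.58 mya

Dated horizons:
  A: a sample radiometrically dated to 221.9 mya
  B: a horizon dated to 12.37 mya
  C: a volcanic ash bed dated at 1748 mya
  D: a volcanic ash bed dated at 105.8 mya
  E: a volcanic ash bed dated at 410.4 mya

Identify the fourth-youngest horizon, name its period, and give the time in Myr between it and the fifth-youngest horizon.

E, in the Devonian; 1337.6 million years to C

Smaller Ma means younger, so youngest first: B 12.37 < D 105.8 < A 221.9 < E 410.4 < C 1748.
Counting 4 along gives E (410.4 Ma); the excerpt puts that inside the Devonian, 419.2–358.9 Ma.
Next in line is C (1748 Ma), and 1748 − 410.4 = 1337.6 Myr.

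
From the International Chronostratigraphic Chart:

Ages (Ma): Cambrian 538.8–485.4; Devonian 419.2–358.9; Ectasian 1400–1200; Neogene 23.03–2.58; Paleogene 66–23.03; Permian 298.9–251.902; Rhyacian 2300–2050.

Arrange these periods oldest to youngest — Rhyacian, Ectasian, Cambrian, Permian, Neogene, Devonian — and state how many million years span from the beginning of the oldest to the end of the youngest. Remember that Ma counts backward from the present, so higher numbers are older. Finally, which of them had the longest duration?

Rhyacian, Ectasian, Cambrian, Devonian, Permian, Neogene; total span 2297.42 Myr; longest is Rhyacian

From the excerpt: Rhyacian 2300–2050; Ectasian 1400–1200; Cambrian 538.8–485.4; Permian 298.9–251.902; Neogene 23.03–2.58; Devonian 419.2–358.9 (Ma).
Larger Ma is earlier, so the oldest is Rhyacian and the youngest is Neogene; oldest to youngest: Rhyacian, Ectasian, Cambrian, Devonian, Permian, Neogene.
Oldest start 2300 minus youngest end 2.58 gives 2297.42 Myr overall.
Individual lengths (start − end): Devonian 60.3; Cambrian 53.4; Neogene 20.45; Ectasian 200; Rhyacian 250; Permian 46.998. The largest is Rhyacian at 250 Myr.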